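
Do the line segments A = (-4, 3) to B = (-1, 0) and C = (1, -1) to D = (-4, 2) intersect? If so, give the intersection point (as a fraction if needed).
Yes; intersection at (-3/2, 1/2) (t = 5/6 on AB, s = 1/2 on CD)

Parametrize AB as A + t(B − A) = (-4 + 3 t, 3 + -3 t) and CD as C + s(D − C) = (1 + -5 s, -1 + 3 s). Solve the linear system for (t, s). Determinant = 6 ≠ 0, so a unique intersection of the containing lines exists. Solution: t = 5/6, s = 1/2 — both in [0, 1], so the segments cross. Intersection point: (-3/2, 1/2).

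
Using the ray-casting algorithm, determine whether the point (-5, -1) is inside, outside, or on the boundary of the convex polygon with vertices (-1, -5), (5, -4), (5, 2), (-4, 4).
The point (-5, -1) lies strictly outside the polygon

Cast a horizontal ray to the right from the query point and count how many polygon edges it crosses (each edge strictly once or zero times, handled with the usual half-open convention). 
Parity of crossings → even ⇒ outside.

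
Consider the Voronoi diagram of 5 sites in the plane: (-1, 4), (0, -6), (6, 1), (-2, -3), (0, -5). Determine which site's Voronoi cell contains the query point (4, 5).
Nearest site = (6, 1)

The Voronoi cell of site s contains exactly those query points closer to s than to any other site. Compute squared distances from q = (4, 5) to each site:
  (6 − 4)² + (1 − 5)² = 20
  (-1 − 4)² + (4 − 5)² = 26
  (-2 − 4)² + (-3 − 5)² = 100
  (0 − 4)² + (-5 − 5)² = 116
  (0 − 4)² + (-6 − 5)² = 137
Minimum is attained by (6, 1), so q lies in its Voronoi cell.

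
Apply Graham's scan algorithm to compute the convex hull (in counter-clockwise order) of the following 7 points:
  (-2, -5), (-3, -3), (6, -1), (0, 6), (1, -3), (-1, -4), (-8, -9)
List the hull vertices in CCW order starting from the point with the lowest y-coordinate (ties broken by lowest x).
Hull (CCW) = [(-8, -9), (6, -1), (0, 6)]

Graham scan procedure:
  1. Find the pivot p₀ = point with lowest y (tie → lowest x): (-8, -9).
  2. Sort the remaining points by polar angle around p₀.
  3. Walk through sorted points, maintaining a stack; pop the top while the last three entries make a non-left turn (cross product ≤ 0).
  4. Final stack is the convex hull in CCW order: (-8, -9), (6, -1), (0, 6).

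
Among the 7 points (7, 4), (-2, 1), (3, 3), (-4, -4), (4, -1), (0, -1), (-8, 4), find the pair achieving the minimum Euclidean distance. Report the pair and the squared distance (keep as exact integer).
Pair = ((-2, 1), (0, -1)); squared distance = 8

Compute all C(7, 2) = 21 pairwise squared distances (x_i − x_j)² + (y_i − y_j)². The minimum is 8, attained by the pair ((-2, 1), (0, -1)).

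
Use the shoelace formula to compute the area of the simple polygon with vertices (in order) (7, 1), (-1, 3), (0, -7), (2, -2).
Area = 59/2

Shoelace formula: Area = (1/2) |Σ_i (x_i · y_{i+1} − x_{i+1} · y_i)| (indices mod n). Compute each cross term:
  (7)(3) − (-1)(1) = 22
  (-1)(-7) − (0)(3) = 7
  (0)(-2) − (2)(-7) = 14
  (2)(1) − (7)(-2) = 16
Sum = 59, so (signed) Area = 59/2 = 59/2, |Area| = 59/2.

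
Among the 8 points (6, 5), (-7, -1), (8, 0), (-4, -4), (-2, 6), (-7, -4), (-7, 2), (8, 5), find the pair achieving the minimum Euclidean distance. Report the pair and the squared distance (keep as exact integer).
Pair = ((6, 5), (8, 5)); squared distance = 4

Compute all C(8, 2) = 28 pairwise squared distances (x_i − x_j)² + (y_i − y_j)². The minimum is 4, attained by the pair ((6, 5), (8, 5)).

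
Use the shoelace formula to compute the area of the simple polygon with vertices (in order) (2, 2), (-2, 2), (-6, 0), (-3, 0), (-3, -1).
Area = 19/2

Shoelace formula: Area = (1/2) |Σ_i (x_i · y_{i+1} − x_{i+1} · y_i)| (indices mod n). Compute each cross term:
  (2)(2) − (-2)(2) = 8
  (-2)(0) − (-6)(2) = 12
  (-6)(0) − (-3)(0) = 0
  (-3)(-1) − (-3)(0) = 3
  (-3)(2) − (2)(-1) = -4
Sum = 19, so (signed) Area = 19/2 = 19/2, |Area| = 19/2.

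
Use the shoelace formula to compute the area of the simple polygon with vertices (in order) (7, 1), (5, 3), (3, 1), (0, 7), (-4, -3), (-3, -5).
Area = 52

Shoelace formula: Area = (1/2) |Σ_i (x_i · y_{i+1} − x_{i+1} · y_i)| (indices mod n). Compute each cross term:
  (7)(3) − (5)(1) = 16
  (5)(1) − (3)(3) = -4
  (3)(7) − (0)(1) = 21
  (0)(-3) − (-4)(7) = 28
  (-4)(-5) − (-3)(-3) = 11
  (-3)(1) − (7)(-5) = 32
Sum = 104, so (signed) Area = 104/2 = 52, |Area| = 52.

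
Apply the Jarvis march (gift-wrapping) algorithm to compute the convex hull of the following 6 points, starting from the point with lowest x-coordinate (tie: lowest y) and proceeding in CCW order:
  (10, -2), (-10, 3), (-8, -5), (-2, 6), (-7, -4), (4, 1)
Hull (CCW) = [(-10, 3), (-8, -5), (10, -2), (-2, 6)]

Jarvis march: at each step, from the current hull vertex p, select the next vertex q as the point such that every other point lies strictly to the left of (or on) the directed line p → q. (Equivalently: for every other point r, the cross product (q − p) × (r − p) ≥ 0.)
Starting point (lowest x, tie lowest y): (-10, 3). Wrap until returning to start. Resulting hull: (-10, 3), (-8, -5), (10, -2), (-2, 6).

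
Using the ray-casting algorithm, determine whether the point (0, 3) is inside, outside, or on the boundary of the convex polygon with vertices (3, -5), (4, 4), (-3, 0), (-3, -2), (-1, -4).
The point (0, 3) lies strictly outside the polygon

Cast a horizontal ray to the right from the query point and count how many polygon edges it crosses (each edge strictly once or zero times, handled with the usual half-open convention). 
Parity of crossings → even ⇒ outside.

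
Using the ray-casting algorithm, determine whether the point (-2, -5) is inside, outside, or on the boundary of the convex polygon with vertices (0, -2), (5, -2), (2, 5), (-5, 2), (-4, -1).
The point (-2, -5) lies strictly outside the polygon

Cast a horizontal ray to the right from the query point and count how many polygon edges it crosses (each edge strictly once or zero times, handled with the usual half-open convention). 
Parity of crossings → even ⇒ outside.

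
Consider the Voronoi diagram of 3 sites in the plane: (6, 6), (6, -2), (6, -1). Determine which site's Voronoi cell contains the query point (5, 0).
Nearest site = (6, -1)

The Voronoi cell of site s contains exactly those query points closer to s than to any other site. Compute squared distances from q = (5, 0) to each site:
  (6 − 5)² + (-1 − 0)² = 2
  (6 − 5)² + (-2 − 0)² = 5
  (6 − 5)² + (6 − 0)² = 37
Minimum is attained by (6, -1), so q lies in its Voronoi cell.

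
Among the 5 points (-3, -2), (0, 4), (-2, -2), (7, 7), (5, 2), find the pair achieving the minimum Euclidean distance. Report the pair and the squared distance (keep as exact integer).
Pair = ((-3, -2), (-2, -2)); squared distance = 1

Compute all C(5, 2) = 10 pairwise squared distances (x_i − x_j)² + (y_i − y_j)². The minimum is 1, attained by the pair ((-3, -2), (-2, -2)).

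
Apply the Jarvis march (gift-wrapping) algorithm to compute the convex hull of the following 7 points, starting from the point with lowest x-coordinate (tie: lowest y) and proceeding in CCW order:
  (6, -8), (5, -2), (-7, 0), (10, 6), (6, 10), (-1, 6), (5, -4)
Hull (CCW) = [(-7, 0), (6, -8), (10, 6), (6, 10), (-1, 6)]

Jarvis march: at each step, from the current hull vertex p, select the next vertex q as the point such that every other point lies strictly to the left of (or on) the directed line p → q. (Equivalently: for every other point r, the cross product (q − p) × (r − p) ≥ 0.)
Starting point (lowest x, tie lowest y): (-7, 0). Wrap until returning to start. Resulting hull: (-7, 0), (6, -8), (10, 6), (6, 10), (-1, 6).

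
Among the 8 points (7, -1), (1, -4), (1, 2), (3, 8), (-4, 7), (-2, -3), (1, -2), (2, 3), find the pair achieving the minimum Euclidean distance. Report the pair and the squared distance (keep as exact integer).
Pair = ((1, 2), (2, 3)); squared distance = 2

Compute all C(8, 2) = 28 pairwise squared distances (x_i − x_j)² + (y_i − y_j)². The minimum is 2, attained by the pair ((1, 2), (2, 3)).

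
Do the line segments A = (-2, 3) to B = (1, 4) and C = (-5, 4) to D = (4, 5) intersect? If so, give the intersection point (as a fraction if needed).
No (intersection of containing lines falls outside at least one segment)

Parametrize and solve: t = 2, s = 1. At least one of these is outside [0, 1], so the segments do not intersect.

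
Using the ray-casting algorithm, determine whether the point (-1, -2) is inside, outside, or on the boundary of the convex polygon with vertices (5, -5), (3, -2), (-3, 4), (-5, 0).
The point (-1, -2) lies on the polygon boundary

Boundary check: the query satisfies the collinearity and bounding-box conditions for some polygon edge, so it lies exactly on the boundary.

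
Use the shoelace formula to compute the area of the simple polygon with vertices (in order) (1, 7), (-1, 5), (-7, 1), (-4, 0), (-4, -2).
Area = 16

Shoelace formula: Area = (1/2) |Σ_i (x_i · y_{i+1} − x_{i+1} · y_i)| (indices mod n). Compute each cross term:
  (1)(5) − (-1)(7) = 12
  (-1)(1) − (-7)(5) = 34
  (-7)(0) − (-4)(1) = 4
  (-4)(-2) − (-4)(0) = 8
  (-4)(7) − (1)(-2) = -26
Sum = 32, so (signed) Area = 32/2 = 16, |Area| = 16.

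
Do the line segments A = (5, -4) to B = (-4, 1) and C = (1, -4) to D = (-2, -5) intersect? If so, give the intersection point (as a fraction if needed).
No (intersection of containing lines falls outside at least one segment)

Parametrize and solve: t = 1/6, s = -5/6. At least one of these is outside [0, 1], so the segments do not intersect.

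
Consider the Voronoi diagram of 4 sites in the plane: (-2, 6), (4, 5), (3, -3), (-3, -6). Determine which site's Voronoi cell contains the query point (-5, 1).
Nearest site = (-2, 6)

The Voronoi cell of site s contains exactly those query points closer to s than to any other site. Compute squared distances from q = (-5, 1) to each site:
  (-2 − -5)² + (6 − 1)² = 34
  (-3 − -5)² + (-6 − 1)² = 53
  (3 − -5)² + (-3 − 1)² = 80
  (4 − -5)² + (5 − 1)² = 97
Minimum is attained by (-2, 6), so q lies in its Voronoi cell.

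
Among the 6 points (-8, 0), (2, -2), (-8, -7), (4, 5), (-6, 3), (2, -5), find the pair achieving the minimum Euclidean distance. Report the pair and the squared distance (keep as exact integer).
Pair = ((2, -2), (2, -5)); squared distance = 9

Compute all C(6, 2) = 15 pairwise squared distances (x_i − x_j)² + (y_i − y_j)². The minimum is 9, attained by the pair ((2, -2), (2, -5)).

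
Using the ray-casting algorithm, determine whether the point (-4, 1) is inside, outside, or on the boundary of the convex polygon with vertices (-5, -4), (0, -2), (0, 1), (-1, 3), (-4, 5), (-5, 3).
The point (-4, 1) lies strictly inside the polygon

Cast a horizontal ray to the right from the query point and count how many polygon edges it crosses (each edge strictly once or zero times, handled with the usual half-open convention). 
Parity of crossings → odd ⇒ inside.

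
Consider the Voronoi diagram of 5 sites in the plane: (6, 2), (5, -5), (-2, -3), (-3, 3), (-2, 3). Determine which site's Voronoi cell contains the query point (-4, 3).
Nearest site = (-3, 3)

The Voronoi cell of site s contains exactly those query points closer to s than to any other site. Compute squared distances from q = (-4, 3) to each site:
  (-3 − -4)² + (3 − 3)² = 1
  (-2 − -4)² + (3 − 3)² = 4
  (-2 − -4)² + (-3 − 3)² = 40
  (6 − -4)² + (2 − 3)² = 101
  (5 − -4)² + (-5 − 3)² = 145
Minimum is attained by (-3, 3), so q lies in its Voronoi cell.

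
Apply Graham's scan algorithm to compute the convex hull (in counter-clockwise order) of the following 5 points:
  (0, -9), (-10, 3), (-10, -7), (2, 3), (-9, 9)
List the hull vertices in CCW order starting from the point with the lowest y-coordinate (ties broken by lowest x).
Hull (CCW) = [(0, -9), (2, 3), (-9, 9), (-10, 3), (-10, -7)]

Graham scan procedure:
  1. Find the pivot p₀ = point with lowest y (tie → lowest x): (0, -9).
  2. Sort the remaining points by polar angle around p₀.
  3. Walk through sorted points, maintaining a stack; pop the top while the last three entries make a non-left turn (cross product ≤ 0).
  4. Final stack is the convex hull in CCW order: (0, -9), (2, 3), (-9, 9), (-10, 3), (-10, -7).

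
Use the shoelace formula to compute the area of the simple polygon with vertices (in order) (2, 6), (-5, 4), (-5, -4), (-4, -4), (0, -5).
Area = 56

Shoelace formula: Area = (1/2) |Σ_i (x_i · y_{i+1} − x_{i+1} · y_i)| (indices mod n). Compute each cross term:
  (2)(4) − (-5)(6) = 38
  (-5)(-4) − (-5)(4) = 40
  (-5)(-4) − (-4)(-4) = 4
  (-4)(-5) − (0)(-4) = 20
  (0)(6) − (2)(-5) = 10
Sum = 112, so (signed) Area = 112/2 = 56, |Area| = 56.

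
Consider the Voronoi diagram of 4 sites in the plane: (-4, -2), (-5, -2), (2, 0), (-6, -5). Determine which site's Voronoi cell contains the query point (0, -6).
Nearest site = (-4, -2)

The Voronoi cell of site s contains exactly those query points closer to s than to any other site. Compute squared distances from q = (0, -6) to each site:
  (-4 − 0)² + (-2 − -6)² = 32
  (-6 − 0)² + (-5 − -6)² = 37
  (2 − 0)² + (0 − -6)² = 40
  (-5 − 0)² + (-2 − -6)² = 41
Minimum is attained by (-4, -2), so q lies in its Voronoi cell.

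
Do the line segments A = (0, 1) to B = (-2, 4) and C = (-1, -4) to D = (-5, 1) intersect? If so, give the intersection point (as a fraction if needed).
No (intersection of containing lines falls outside at least one segment)

Parametrize and solve: t = -25/2, s = -13/2. At least one of these is outside [0, 1], so the segments do not intersect.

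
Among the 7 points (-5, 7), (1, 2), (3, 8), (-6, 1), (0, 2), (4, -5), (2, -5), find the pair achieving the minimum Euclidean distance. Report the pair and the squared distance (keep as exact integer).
Pair = ((1, 2), (0, 2)); squared distance = 1

Compute all C(7, 2) = 21 pairwise squared distances (x_i − x_j)² + (y_i − y_j)². The minimum is 1, attained by the pair ((1, 2), (0, 2)).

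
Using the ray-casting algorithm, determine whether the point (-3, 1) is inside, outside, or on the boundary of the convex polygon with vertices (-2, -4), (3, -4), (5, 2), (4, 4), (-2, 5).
The point (-3, 1) lies strictly outside the polygon

Cast a horizontal ray to the right from the query point and count how many polygon edges it crosses (each edge strictly once or zero times, handled with the usual half-open convention). 
Parity of crossings → even ⇒ outside.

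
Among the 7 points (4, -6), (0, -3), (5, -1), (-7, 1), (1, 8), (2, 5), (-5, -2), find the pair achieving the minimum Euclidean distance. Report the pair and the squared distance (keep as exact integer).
Pair = ((1, 8), (2, 5)); squared distance = 10

Compute all C(7, 2) = 21 pairwise squared distances (x_i − x_j)² + (y_i − y_j)². The minimum is 10, attained by the pair ((1, 8), (2, 5)).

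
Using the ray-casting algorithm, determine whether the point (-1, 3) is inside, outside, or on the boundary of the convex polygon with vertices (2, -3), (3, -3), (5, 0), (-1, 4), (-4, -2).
The point (-1, 3) lies strictly inside the polygon

Cast a horizontal ray to the right from the query point and count how many polygon edges it crosses (each edge strictly once or zero times, handled with the usual half-open convention). 
Parity of crossings → odd ⇒ inside.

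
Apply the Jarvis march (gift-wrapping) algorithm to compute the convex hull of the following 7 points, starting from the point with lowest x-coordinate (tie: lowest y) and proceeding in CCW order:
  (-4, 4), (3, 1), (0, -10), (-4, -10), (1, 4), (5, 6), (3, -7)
Hull (CCW) = [(-4, -10), (0, -10), (3, -7), (5, 6), (-4, 4)]

Jarvis march: at each step, from the current hull vertex p, select the next vertex q as the point such that every other point lies strictly to the left of (or on) the directed line p → q. (Equivalently: for every other point r, the cross product (q − p) × (r − p) ≥ 0.)
Starting point (lowest x, tie lowest y): (-4, -10). Wrap until returning to start. Resulting hull: (-4, -10), (0, -10), (3, -7), (5, 6), (-4, 4).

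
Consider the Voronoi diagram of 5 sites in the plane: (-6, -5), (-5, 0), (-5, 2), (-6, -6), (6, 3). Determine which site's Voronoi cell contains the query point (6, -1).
Nearest site = (6, 3)

The Voronoi cell of site s contains exactly those query points closer to s than to any other site. Compute squared distances from q = (6, -1) to each site:
  (6 − 6)² + (3 − -1)² = 16
  (-5 − 6)² + (0 − -1)² = 122
  (-5 − 6)² + (2 − -1)² = 130
  (-6 − 6)² + (-5 − -1)² = 160
  (-6 − 6)² + (-6 − -1)² = 169
Minimum is attained by (6, 3), so q lies in its Voronoi cell.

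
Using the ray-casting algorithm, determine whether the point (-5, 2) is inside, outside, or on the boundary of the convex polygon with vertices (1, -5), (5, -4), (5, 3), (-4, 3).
The point (-5, 2) lies strictly outside the polygon

Cast a horizontal ray to the right from the query point and count how many polygon edges it crosses (each edge strictly once or zero times, handled with the usual half-open convention). 
Parity of crossings → even ⇒ outside.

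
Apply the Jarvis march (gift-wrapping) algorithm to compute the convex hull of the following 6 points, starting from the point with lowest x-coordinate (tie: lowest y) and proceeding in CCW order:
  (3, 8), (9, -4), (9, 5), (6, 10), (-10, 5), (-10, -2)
Hull (CCW) = [(-10, -2), (9, -4), (9, 5), (6, 10), (-10, 5)]

Jarvis march: at each step, from the current hull vertex p, select the next vertex q as the point such that every other point lies strictly to the left of (or on) the directed line p → q. (Equivalently: for every other point r, the cross product (q − p) × (r − p) ≥ 0.)
Starting point (lowest x, tie lowest y): (-10, -2). Wrap until returning to start. Resulting hull: (-10, -2), (9, -4), (9, 5), (6, 10), (-10, 5).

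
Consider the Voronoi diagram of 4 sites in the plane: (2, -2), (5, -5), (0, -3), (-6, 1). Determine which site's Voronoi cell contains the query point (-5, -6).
Nearest site = (0, -3)

The Voronoi cell of site s contains exactly those query points closer to s than to any other site. Compute squared distances from q = (-5, -6) to each site:
  (0 − -5)² + (-3 − -6)² = 34
  (-6 − -5)² + (1 − -6)² = 50
  (2 − -5)² + (-2 − -6)² = 65
  (5 − -5)² + (-5 − -6)² = 101
Minimum is attained by (0, -3), so q lies in its Voronoi cell.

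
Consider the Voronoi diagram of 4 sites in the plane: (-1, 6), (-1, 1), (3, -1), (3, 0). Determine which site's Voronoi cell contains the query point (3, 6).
Nearest site = (-1, 6)

The Voronoi cell of site s contains exactly those query points closer to s than to any other site. Compute squared distances from q = (3, 6) to each site:
  (-1 − 3)² + (6 − 6)² = 16
  (3 − 3)² + (0 − 6)² = 36
  (-1 − 3)² + (1 − 6)² = 41
  (3 − 3)² + (-1 − 6)² = 49
Minimum is attained by (-1, 6), so q lies in its Voronoi cell.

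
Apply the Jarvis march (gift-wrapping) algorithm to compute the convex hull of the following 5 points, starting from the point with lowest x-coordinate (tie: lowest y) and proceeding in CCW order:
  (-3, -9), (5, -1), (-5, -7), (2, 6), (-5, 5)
Hull (CCW) = [(-5, -7), (-3, -9), (5, -1), (2, 6), (-5, 5)]

Jarvis march: at each step, from the current hull vertex p, select the next vertex q as the point such that every other point lies strictly to the left of (or on) the directed line p → q. (Equivalently: for every other point r, the cross product (q − p) × (r − p) ≥ 0.)
Starting point (lowest x, tie lowest y): (-5, -7). Wrap until returning to start. Resulting hull: (-5, -7), (-3, -9), (5, -1), (2, 6), (-5, 5).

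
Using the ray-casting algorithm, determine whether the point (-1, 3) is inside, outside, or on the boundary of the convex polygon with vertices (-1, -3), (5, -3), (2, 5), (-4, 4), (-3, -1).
The point (-1, 3) lies strictly inside the polygon

Cast a horizontal ray to the right from the query point and count how many polygon edges it crosses (each edge strictly once or zero times, handled with the usual half-open convention). 
Parity of crossings → odd ⇒ inside.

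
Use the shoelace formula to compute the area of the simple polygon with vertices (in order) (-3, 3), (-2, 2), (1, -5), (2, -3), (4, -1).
Area = 17

Shoelace formula: Area = (1/2) |Σ_i (x_i · y_{i+1} − x_{i+1} · y_i)| (indices mod n). Compute each cross term:
  (-3)(2) − (-2)(3) = 0
  (-2)(-5) − (1)(2) = 8
  (1)(-3) − (2)(-5) = 7
  (2)(-1) − (4)(-3) = 10
  (4)(3) − (-3)(-1) = 9
Sum = 34, so (signed) Area = 34/2 = 17, |Area| = 17.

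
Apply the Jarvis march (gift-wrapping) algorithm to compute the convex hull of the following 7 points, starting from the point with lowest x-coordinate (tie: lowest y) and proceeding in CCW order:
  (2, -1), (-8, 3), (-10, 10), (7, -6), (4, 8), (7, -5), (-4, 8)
Hull (CCW) = [(-10, 10), (-8, 3), (7, -6), (7, -5), (4, 8)]

Jarvis march: at each step, from the current hull vertex p, select the next vertex q as the point such that every other point lies strictly to the left of (or on) the directed line p → q. (Equivalently: for every other point r, the cross product (q − p) × (r − p) ≥ 0.)
Starting point (lowest x, tie lowest y): (-10, 10). Wrap until returning to start. Resulting hull: (-10, 10), (-8, 3), (7, -6), (7, -5), (4, 8).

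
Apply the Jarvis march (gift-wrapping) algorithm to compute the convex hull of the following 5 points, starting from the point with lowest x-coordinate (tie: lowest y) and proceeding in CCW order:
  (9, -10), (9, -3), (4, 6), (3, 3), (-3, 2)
Hull (CCW) = [(-3, 2), (9, -10), (9, -3), (4, 6)]

Jarvis march: at each step, from the current hull vertex p, select the next vertex q as the point such that every other point lies strictly to the left of (or on) the directed line p → q. (Equivalently: for every other point r, the cross product (q − p) × (r − p) ≥ 0.)
Starting point (lowest x, tie lowest y): (-3, 2). Wrap until returning to start. Resulting hull: (-3, 2), (9, -10), (9, -3), (4, 6).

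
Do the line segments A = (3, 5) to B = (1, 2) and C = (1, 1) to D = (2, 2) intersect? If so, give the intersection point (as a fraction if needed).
No (intersection of containing lines falls outside at least one segment)

Parametrize and solve: t = 2, s = -2. At least one of these is outside [0, 1], so the segments do not intersect.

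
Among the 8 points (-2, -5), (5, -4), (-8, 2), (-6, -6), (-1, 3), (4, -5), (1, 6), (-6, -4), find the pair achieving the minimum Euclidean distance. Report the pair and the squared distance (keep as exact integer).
Pair = ((5, -4), (4, -5)); squared distance = 2

Compute all C(8, 2) = 28 pairwise squared distances (x_i − x_j)² + (y_i − y_j)². The minimum is 2, attained by the pair ((5, -4), (4, -5)).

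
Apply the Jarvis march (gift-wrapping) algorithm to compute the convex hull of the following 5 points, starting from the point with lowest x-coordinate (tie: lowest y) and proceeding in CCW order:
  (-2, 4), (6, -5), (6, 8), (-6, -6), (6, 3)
Hull (CCW) = [(-6, -6), (6, -5), (6, 8), (-2, 4)]

Jarvis march: at each step, from the current hull vertex p, select the next vertex q as the point such that every other point lies strictly to the left of (or on) the directed line p → q. (Equivalently: for every other point r, the cross product (q − p) × (r − p) ≥ 0.)
Starting point (lowest x, tie lowest y): (-6, -6). Wrap until returning to start. Resulting hull: (-6, -6), (6, -5), (6, 8), (-2, 4).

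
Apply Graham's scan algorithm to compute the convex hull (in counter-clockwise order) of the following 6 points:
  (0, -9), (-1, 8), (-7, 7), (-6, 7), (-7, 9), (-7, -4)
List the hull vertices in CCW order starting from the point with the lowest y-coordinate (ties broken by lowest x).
Hull (CCW) = [(0, -9), (-1, 8), (-7, 9), (-7, -4)]

Graham scan procedure:
  1. Find the pivot p₀ = point with lowest y (tie → lowest x): (0, -9).
  2. Sort the remaining points by polar angle around p₀.
  3. Walk through sorted points, maintaining a stack; pop the top while the last three entries make a non-left turn (cross product ≤ 0).
  4. Final stack is the convex hull in CCW order: (0, -9), (-1, 8), (-7, 9), (-7, -4).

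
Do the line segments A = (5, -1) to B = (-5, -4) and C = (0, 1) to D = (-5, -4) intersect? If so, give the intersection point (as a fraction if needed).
Yes; intersection at (-5, -4) (t = 1 on AB, s = 1 on CD)

Parametrize AB as A + t(B − A) = (5 + -10 t, -1 + -3 t) and CD as C + s(D − C) = (0 + -5 s, 1 + -5 s). Solve the linear system for (t, s). Determinant = -35 ≠ 0, so a unique intersection of the containing lines exists. Solution: t = 1, s = 1 — both in [0, 1], so the segments cross. Intersection point: (-5, -4).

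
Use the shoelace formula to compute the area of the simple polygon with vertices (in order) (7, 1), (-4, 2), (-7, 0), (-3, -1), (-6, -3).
Area = 57/2

Shoelace formula: Area = (1/2) |Σ_i (x_i · y_{i+1} − x_{i+1} · y_i)| (indices mod n). Compute each cross term:
  (7)(2) − (-4)(1) = 18
  (-4)(0) − (-7)(2) = 14
  (-7)(-1) − (-3)(0) = 7
  (-3)(-3) − (-6)(-1) = 3
  (-6)(1) − (7)(-3) = 15
Sum = 57, so (signed) Area = 57/2 = 57/2, |Area| = 57/2.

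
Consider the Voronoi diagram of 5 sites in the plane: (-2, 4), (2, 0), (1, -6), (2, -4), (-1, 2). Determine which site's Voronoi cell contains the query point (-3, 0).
Nearest site = (-1, 2)

The Voronoi cell of site s contains exactly those query points closer to s than to any other site. Compute squared distances from q = (-3, 0) to each site:
  (-1 − -3)² + (2 − 0)² = 8
  (-2 − -3)² + (4 − 0)² = 17
  (2 − -3)² + (0 − 0)² = 25
  (2 − -3)² + (-4 − 0)² = 41
  (1 − -3)² + (-6 − 0)² = 52
Minimum is attained by (-1, 2), so q lies in its Voronoi cell.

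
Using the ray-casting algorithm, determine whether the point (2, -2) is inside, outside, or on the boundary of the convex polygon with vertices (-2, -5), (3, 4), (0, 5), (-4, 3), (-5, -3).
The point (2, -2) lies strictly outside the polygon

Cast a horizontal ray to the right from the query point and count how many polygon edges it crosses (each edge strictly once or zero times, handled with the usual half-open convention). 
Parity of crossings → even ⇒ outside.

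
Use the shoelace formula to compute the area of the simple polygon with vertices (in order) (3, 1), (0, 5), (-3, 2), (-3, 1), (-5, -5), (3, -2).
Area = 87/2

Shoelace formula: Area = (1/2) |Σ_i (x_i · y_{i+1} − x_{i+1} · y_i)| (indices mod n). Compute each cross term:
  (3)(5) − (0)(1) = 15
  (0)(2) − (-3)(5) = 15
  (-3)(1) − (-3)(2) = 3
  (-3)(-5) − (-5)(1) = 20
  (-5)(-2) − (3)(-5) = 25
  (3)(1) − (3)(-2) = 9
Sum = 87, so (signed) Area = 87/2 = 87/2, |Area| = 87/2.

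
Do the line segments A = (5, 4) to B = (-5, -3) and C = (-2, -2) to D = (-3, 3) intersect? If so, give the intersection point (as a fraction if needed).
Yes; intersection at (-125/57, -59/57) (t = 41/57 on AB, s = 11/57 on CD)

Parametrize AB as A + t(B − A) = (5 + -10 t, 4 + -7 t) and CD as C + s(D − C) = (-2 + -1 s, -2 + 5 s). Solve the linear system for (t, s). Determinant = 57 ≠ 0, so a unique intersection of the containing lines exists. Solution: t = 41/57, s = 11/57 — both in [0, 1], so the segments cross. Intersection point: (-125/57, -59/57).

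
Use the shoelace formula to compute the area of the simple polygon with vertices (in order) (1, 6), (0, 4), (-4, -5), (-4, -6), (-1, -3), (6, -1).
Area = 43

Shoelace formula: Area = (1/2) |Σ_i (x_i · y_{i+1} − x_{i+1} · y_i)| (indices mod n). Compute each cross term:
  (1)(4) − (0)(6) = 4
  (0)(-5) − (-4)(4) = 16
  (-4)(-6) − (-4)(-5) = 4
  (-4)(-3) − (-1)(-6) = 6
  (-1)(-1) − (6)(-3) = 19
  (6)(6) − (1)(-1) = 37
Sum = 86, so (signed) Area = 86/2 = 43, |Area| = 43.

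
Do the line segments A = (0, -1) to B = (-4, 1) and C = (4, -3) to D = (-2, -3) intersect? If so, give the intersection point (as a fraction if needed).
No (intersection of containing lines falls outside at least one segment)

Parametrize and solve: t = -1, s = 0. At least one of these is outside [0, 1], so the segments do not intersect.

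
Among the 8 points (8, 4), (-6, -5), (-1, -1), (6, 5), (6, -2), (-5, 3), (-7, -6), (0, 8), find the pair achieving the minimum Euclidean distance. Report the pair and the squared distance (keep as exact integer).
Pair = ((-6, -5), (-7, -6)); squared distance = 2

Compute all C(8, 2) = 28 pairwise squared distances (x_i − x_j)² + (y_i − y_j)². The minimum is 2, attained by the pair ((-6, -5), (-7, -6)).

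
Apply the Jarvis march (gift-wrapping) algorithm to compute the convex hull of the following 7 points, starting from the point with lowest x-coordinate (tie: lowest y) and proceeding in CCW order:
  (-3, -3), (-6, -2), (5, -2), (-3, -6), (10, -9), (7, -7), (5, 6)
Hull (CCW) = [(-6, -2), (-3, -6), (10, -9), (5, 6)]

Jarvis march: at each step, from the current hull vertex p, select the next vertex q as the point such that every other point lies strictly to the left of (or on) the directed line p → q. (Equivalently: for every other point r, the cross product (q − p) × (r − p) ≥ 0.)
Starting point (lowest x, tie lowest y): (-6, -2). Wrap until returning to start. Resulting hull: (-6, -2), (-3, -6), (10, -9), (5, 6).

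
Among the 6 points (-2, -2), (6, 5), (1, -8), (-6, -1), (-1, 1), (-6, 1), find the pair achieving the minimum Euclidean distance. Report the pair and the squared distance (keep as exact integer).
Pair = ((-6, -1), (-6, 1)); squared distance = 4

Compute all C(6, 2) = 15 pairwise squared distances (x_i − x_j)² + (y_i − y_j)². The minimum is 4, attained by the pair ((-6, -1), (-6, 1)).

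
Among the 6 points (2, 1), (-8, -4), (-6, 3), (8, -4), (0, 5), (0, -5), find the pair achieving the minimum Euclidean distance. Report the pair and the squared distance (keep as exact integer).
Pair = ((2, 1), (0, 5)); squared distance = 20

Compute all C(6, 2) = 15 pairwise squared distances (x_i − x_j)² + (y_i − y_j)². The minimum is 20, attained by the pair ((2, 1), (0, 5)).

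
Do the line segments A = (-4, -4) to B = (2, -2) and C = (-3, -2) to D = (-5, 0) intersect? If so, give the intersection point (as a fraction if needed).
No (intersection of containing lines falls outside at least one segment)

Parametrize and solve: t = 3/8, s = -5/8. At least one of these is outside [0, 1], so the segments do not intersect.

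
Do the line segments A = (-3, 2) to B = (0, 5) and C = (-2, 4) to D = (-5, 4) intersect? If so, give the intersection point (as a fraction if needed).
No (intersection of containing lines falls outside at least one segment)

Parametrize and solve: t = 2/3, s = -1/3. At least one of these is outside [0, 1], so the segments do not intersect.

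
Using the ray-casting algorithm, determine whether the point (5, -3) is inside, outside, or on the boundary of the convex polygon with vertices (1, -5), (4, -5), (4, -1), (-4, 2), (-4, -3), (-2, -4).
The point (5, -3) lies strictly outside the polygon

Cast a horizontal ray to the right from the query point and count how many polygon edges it crosses (each edge strictly once or zero times, handled with the usual half-open convention). 
Parity of crossings → even ⇒ outside.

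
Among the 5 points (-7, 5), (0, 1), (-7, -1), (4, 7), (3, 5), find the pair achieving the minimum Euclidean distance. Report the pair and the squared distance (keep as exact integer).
Pair = ((4, 7), (3, 5)); squared distance = 5

Compute all C(5, 2) = 10 pairwise squared distances (x_i − x_j)² + (y_i − y_j)². The minimum is 5, attained by the pair ((4, 7), (3, 5)).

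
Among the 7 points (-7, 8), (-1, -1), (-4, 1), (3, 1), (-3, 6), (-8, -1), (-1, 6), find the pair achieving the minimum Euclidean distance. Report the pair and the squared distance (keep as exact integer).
Pair = ((-3, 6), (-1, 6)); squared distance = 4

Compute all C(7, 2) = 21 pairwise squared distances (x_i − x_j)² + (y_i − y_j)². The minimum is 4, attained by the pair ((-3, 6), (-1, 6)).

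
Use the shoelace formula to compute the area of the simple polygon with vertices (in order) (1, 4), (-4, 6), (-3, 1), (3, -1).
Area = 49/2

Shoelace formula: Area = (1/2) |Σ_i (x_i · y_{i+1} − x_{i+1} · y_i)| (indices mod n). Compute each cross term:
  (1)(6) − (-4)(4) = 22
  (-4)(1) − (-3)(6) = 14
  (-3)(-1) − (3)(1) = 0
  (3)(4) − (1)(-1) = 13
Sum = 49, so (signed) Area = 49/2 = 49/2, |Area| = 49/2.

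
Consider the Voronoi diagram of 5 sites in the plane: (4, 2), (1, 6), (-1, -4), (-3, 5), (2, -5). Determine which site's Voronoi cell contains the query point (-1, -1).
Nearest site = (-1, -4)

The Voronoi cell of site s contains exactly those query points closer to s than to any other site. Compute squared distances from q = (-1, -1) to each site:
  (-1 − -1)² + (-4 − -1)² = 9
  (2 − -1)² + (-5 − -1)² = 25
  (4 − -1)² + (2 − -1)² = 34
  (-3 − -1)² + (5 − -1)² = 40
  (1 − -1)² + (6 − -1)² = 53
Minimum is attained by (-1, -4), so q lies in its Voronoi cell.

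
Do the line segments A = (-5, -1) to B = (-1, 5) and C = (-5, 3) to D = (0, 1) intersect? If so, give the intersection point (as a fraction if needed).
Yes; intersection at (-55/19, 41/19) (t = 10/19 on AB, s = 8/19 on CD)

Parametrize AB as A + t(B − A) = (-5 + 4 t, -1 + 6 t) and CD as C + s(D − C) = (-5 + 5 s, 3 + -2 s). Solve the linear system for (t, s). Determinant = 38 ≠ 0, so a unique intersection of the containing lines exists. Solution: t = 10/19, s = 8/19 — both in [0, 1], so the segments cross. Intersection point: (-55/19, 41/19).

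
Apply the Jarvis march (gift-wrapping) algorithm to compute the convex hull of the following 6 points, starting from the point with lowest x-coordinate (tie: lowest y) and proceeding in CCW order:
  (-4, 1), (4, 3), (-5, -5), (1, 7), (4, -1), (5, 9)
Hull (CCW) = [(-5, -5), (4, -1), (5, 9), (1, 7), (-4, 1)]

Jarvis march: at each step, from the current hull vertex p, select the next vertex q as the point such that every other point lies strictly to the left of (or on) the directed line p → q. (Equivalently: for every other point r, the cross product (q − p) × (r − p) ≥ 0.)
Starting point (lowest x, tie lowest y): (-5, -5). Wrap until returning to start. Resulting hull: (-5, -5), (4, -1), (5, 9), (1, 7), (-4, 1).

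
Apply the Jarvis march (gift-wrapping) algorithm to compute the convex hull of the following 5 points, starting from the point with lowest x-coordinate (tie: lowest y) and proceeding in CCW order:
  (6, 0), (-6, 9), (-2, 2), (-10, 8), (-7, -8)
Hull (CCW) = [(-10, 8), (-7, -8), (6, 0), (-6, 9)]

Jarvis march: at each step, from the current hull vertex p, select the next vertex q as the point such that every other point lies strictly to the left of (or on) the directed line p → q. (Equivalently: for every other point r, the cross product (q − p) × (r − p) ≥ 0.)
Starting point (lowest x, tie lowest y): (-10, 8). Wrap until returning to start. Resulting hull: (-10, 8), (-7, -8), (6, 0), (-6, 9).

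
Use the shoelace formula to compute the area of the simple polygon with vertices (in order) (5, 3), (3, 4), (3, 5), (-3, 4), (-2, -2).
Area = 59/2

Shoelace formula: Area = (1/2) |Σ_i (x_i · y_{i+1} − x_{i+1} · y_i)| (indices mod n). Compute each cross term:
  (5)(4) − (3)(3) = 11
  (3)(5) − (3)(4) = 3
  (3)(4) − (-3)(5) = 27
  (-3)(-2) − (-2)(4) = 14
  (-2)(3) − (5)(-2) = 4
Sum = 59, so (signed) Area = 59/2 = 59/2, |Area| = 59/2.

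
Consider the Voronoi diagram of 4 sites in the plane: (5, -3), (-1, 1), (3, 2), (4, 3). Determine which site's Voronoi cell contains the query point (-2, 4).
Nearest site = (-1, 1)

The Voronoi cell of site s contains exactly those query points closer to s than to any other site. Compute squared distances from q = (-2, 4) to each site:
  (-1 − -2)² + (1 − 4)² = 10
  (3 − -2)² + (2 − 4)² = 29
  (4 − -2)² + (3 − 4)² = 37
  (5 − -2)² + (-3 − 4)² = 98
Minimum is attained by (-1, 1), so q lies in its Voronoi cell.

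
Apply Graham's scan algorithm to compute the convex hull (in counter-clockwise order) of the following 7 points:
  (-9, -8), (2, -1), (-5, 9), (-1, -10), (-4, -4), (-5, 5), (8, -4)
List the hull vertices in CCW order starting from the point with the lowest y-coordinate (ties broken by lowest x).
Hull (CCW) = [(-1, -10), (8, -4), (-5, 9), (-9, -8)]

Graham scan procedure:
  1. Find the pivot p₀ = point with lowest y (tie → lowest x): (-1, -10).
  2. Sort the remaining points by polar angle around p₀.
  3. Walk through sorted points, maintaining a stack; pop the top while the last three entries make a non-left turn (cross product ≤ 0).
  4. Final stack is the convex hull in CCW order: (-1, -10), (8, -4), (-5, 9), (-9, -8).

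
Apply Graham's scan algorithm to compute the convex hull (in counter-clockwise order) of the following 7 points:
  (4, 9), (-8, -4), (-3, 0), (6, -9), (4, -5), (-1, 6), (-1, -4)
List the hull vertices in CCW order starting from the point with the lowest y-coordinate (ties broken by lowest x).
Hull (CCW) = [(6, -9), (4, 9), (-1, 6), (-8, -4)]

Graham scan procedure:
  1. Find the pivot p₀ = point with lowest y (tie → lowest x): (6, -9).
  2. Sort the remaining points by polar angle around p₀.
  3. Walk through sorted points, maintaining a stack; pop the top while the last three entries make a non-left turn (cross product ≤ 0).
  4. Final stack is the convex hull in CCW order: (6, -9), (4, 9), (-1, 6), (-8, -4).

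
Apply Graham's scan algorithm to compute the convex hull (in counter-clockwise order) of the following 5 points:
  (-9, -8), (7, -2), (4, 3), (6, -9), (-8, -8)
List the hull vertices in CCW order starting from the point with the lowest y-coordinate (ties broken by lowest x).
Hull (CCW) = [(6, -9), (7, -2), (4, 3), (-9, -8)]

Graham scan procedure:
  1. Find the pivot p₀ = point with lowest y (tie → lowest x): (6, -9).
  2. Sort the remaining points by polar angle around p₀.
  3. Walk through sorted points, maintaining a stack; pop the top while the last three entries make a non-left turn (cross product ≤ 0).
  4. Final stack is the convex hull in CCW order: (6, -9), (7, -2), (4, 3), (-9, -8).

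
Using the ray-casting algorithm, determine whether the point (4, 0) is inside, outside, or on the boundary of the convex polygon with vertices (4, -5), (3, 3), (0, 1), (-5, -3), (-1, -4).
The point (4, 0) lies strictly outside the polygon

Cast a horizontal ray to the right from the query point and count how many polygon edges it crosses (each edge strictly once or zero times, handled with the usual half-open convention). 
Parity of crossings → even ⇒ outside.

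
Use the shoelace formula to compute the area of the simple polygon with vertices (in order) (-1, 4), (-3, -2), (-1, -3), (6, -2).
Area = 63/2

Shoelace formula: Area = (1/2) |Σ_i (x_i · y_{i+1} − x_{i+1} · y_i)| (indices mod n). Compute each cross term:
  (-1)(-2) − (-3)(4) = 14
  (-3)(-3) − (-1)(-2) = 7
  (-1)(-2) − (6)(-3) = 20
  (6)(4) − (-1)(-2) = 22
Sum = 63, so (signed) Area = 63/2 = 63/2, |Area| = 63/2.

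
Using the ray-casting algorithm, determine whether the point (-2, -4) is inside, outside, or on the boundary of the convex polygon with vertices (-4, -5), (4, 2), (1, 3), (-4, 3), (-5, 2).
The point (-2, -4) lies strictly outside the polygon

Cast a horizontal ray to the right from the query point and count how many polygon edges it crosses (each edge strictly once or zero times, handled with the usual half-open convention). 
Parity of crossings → even ⇒ outside.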